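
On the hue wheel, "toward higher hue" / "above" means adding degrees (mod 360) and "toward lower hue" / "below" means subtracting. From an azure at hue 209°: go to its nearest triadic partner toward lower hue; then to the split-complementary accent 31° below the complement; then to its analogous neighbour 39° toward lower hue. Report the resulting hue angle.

199°

209 − 120 = 89°   (triadic ↓)
89 + 149 = 238°   (split-comp 31° ↓)
238 − 39 = 199°   (analog 39° ↓)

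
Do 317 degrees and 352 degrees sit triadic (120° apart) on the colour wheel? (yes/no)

no

Angular distance: |317 − 352| = 35 = 35°.
Triadic (120° apart) requires 120°.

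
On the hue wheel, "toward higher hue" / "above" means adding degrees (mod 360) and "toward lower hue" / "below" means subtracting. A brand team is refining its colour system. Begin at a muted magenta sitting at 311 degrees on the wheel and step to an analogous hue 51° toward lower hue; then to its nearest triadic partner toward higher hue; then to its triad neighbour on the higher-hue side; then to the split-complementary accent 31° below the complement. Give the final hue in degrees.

311 − 51 = 260°   (analog 51° ↓)
260 + 120 = 380 → 380 − 360 = 20°   (triadic ↑)
20 + 120 = 140°   (triadic ↑)
140 + 149 = 289°   (split-comp 31° ↓)

289°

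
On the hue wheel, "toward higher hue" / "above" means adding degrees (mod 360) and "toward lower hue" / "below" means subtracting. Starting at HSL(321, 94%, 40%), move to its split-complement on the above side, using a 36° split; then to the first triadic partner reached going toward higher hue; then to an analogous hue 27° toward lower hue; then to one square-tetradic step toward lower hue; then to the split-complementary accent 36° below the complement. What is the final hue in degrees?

324°

split-comp 36° ↑ +216°: 321 + 216 = 537 → 537 − 360 = 177°
triadic ↑ +120°: 177 + 120 = 297°
analog 27° ↓ −27°: 297 − 27 = 270°
square ↓ −90°: 270 − 90 = 180°
split-comp 36° ↓ +144°: 180 + 144 = 324°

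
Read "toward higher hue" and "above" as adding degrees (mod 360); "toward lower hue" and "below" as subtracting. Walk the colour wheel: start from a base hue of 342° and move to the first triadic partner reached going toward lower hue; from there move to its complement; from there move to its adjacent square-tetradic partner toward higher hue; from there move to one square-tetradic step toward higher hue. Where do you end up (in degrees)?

222°

−120° (triadic ↓): 342 − 120 = 222°
+180° (complement): 222 + 180 = 402 → 402 − 360 = 42°
+90° (square ↑): 42 + 90 = 132°
+90° (square ↑): 132 + 90 = 222°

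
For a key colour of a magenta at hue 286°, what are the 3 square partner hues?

A square tetradic scheme places four hues every 90°.
286 + 90 = 376 → 376 − 360 = 16°
286 + 180 = 466 → 466 − 360 = 106°
286 + 270 = 556 → 556 − 360 = 196°

16°, 106° and 196°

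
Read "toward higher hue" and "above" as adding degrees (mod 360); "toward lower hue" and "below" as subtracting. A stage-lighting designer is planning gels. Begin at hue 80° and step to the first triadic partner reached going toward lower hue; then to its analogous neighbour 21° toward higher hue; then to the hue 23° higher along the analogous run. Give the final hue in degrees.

4°

−120° (triadic ↓): 80 − 120 = -40 → -40 + 360 = 320°
+21° (analog 21° ↑): 320 + 21 = 341°
+23° (analog 23° ↑): 341 + 23 = 364 → 364 − 360 = 4°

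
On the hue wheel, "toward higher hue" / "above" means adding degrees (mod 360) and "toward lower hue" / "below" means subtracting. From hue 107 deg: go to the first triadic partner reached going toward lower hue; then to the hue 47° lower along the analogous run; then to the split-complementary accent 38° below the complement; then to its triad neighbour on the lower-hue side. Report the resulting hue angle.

322°

107 − 120 = -13 → -13 + 360 = 347°   (triadic ↓)
347 − 47 = 300°   (analog 47° ↓)
300 + 142 = 442 → 442 − 360 = 82°   (split-comp 38° ↓)
82 − 120 = -38 → -38 + 360 = 322°   (triadic ↓)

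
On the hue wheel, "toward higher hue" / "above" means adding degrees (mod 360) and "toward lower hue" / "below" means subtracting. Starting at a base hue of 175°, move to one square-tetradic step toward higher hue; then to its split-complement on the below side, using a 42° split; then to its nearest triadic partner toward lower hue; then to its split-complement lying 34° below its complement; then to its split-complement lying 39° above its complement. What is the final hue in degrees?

+90° (square ↑): 175 + 90 = 265°
+138° (split-comp 42° ↓): 265 + 138 = 403 → 403 − 360 = 43°
−120° (triadic ↓): 43 − 120 = -77 → -77 + 360 = 283°
+146° (split-comp 34° ↓): 283 + 146 = 429 → 429 − 360 = 69°
+219° (split-comp 39° ↑): 69 + 219 = 288°

288°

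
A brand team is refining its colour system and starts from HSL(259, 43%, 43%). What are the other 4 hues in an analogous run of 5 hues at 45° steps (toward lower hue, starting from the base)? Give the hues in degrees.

214°, 169°, 124° and 79°

259 − 45 = 214°
259 − 90 = 169°
259 − 135 = 124°
259 − 180 = 79°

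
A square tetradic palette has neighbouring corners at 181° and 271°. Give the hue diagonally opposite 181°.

1°

A square tetradic scheme places four hues 90° apart; opposite corners are 180° apart.
181 + 180 = 361 → 361 − 360 = 1°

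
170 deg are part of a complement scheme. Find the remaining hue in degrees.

The complement sits 180° across the wheel.
The full set through 170° is {170°, 350°}.
Given {170°}, the missing hue is 350°.

350°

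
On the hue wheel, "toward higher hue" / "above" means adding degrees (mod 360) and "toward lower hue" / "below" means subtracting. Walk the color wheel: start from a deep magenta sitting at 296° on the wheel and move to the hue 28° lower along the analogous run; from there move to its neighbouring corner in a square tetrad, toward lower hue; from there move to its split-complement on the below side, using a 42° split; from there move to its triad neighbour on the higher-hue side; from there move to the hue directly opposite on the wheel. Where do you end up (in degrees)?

296 − 28 = 268°   (analog 28° ↓)
268 − 90 = 178°   (square ↓)
178 + 138 = 316°   (split-comp 42° ↓)
316 + 120 = 436 → 436 − 360 = 76°   (triadic ↑)
76 + 180 = 256°   (complement)

256°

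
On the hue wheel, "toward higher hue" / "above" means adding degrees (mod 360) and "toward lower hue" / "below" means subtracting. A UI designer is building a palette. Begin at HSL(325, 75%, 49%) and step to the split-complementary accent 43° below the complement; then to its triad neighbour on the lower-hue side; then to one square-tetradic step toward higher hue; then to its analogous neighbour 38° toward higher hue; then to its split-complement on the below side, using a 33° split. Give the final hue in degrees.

+137° (split-comp 43° ↓): 325 + 137 = 462 → 462 − 360 = 102°
−120° (triadic ↓): 102 − 120 = -18 → -18 + 360 = 342°
+90° (square ↑): 342 + 90 = 432 → 432 − 360 = 72°
+38° (analog 38° ↑): 72 + 38 = 110°
+147° (split-comp 33° ↓): 110 + 147 = 257°

257°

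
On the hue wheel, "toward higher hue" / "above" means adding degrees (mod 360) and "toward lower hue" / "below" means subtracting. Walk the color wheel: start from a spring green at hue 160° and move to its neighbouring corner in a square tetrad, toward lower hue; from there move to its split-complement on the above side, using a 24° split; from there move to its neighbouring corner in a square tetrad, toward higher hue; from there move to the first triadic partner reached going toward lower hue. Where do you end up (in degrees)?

160 − 90 = 70°   (square ↓)
70 + 204 = 274°   (split-comp 24° ↑)
274 + 90 = 364 → 364 − 360 = 4°   (square ↑)
4 − 120 = -116 → -116 + 360 = 244°   (triadic ↓)

244°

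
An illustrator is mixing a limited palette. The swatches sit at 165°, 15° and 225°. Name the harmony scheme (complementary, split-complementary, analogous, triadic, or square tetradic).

Sort the hues: 15°, 165°, 225°.
Successive gaps around the wheel: 150°, 60°, 150°.
Two 150° gaps and one 60° gap — a base hue opposite a pair of accents 30° either side of its complement — is the split-complementary pattern.

split-complementary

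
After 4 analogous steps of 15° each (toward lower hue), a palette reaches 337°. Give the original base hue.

37°

4 steps of 15° (toward lower hue) give a net shift of −60°.
Start = end − shift: 337 + 60 = 397 → 397 − 360 = 37°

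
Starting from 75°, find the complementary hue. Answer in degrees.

255°

75 + 180 = 255°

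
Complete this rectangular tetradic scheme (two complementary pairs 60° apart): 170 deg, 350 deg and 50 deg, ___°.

230°

A rectangular tetradic uses two complementary pairs 60° apart: offsets 0°, 60°, 180°, 240°.
Among {50°, 170°, 350°}, 350° and 170° are a 180° pair.
The remaining hue 50° needs its own complement: 50 + 180 = 230°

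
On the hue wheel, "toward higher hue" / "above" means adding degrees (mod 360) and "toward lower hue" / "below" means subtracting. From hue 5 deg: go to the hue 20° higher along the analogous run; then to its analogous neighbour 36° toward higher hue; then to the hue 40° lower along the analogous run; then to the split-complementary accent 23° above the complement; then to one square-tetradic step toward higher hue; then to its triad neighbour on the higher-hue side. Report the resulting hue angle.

74°

+20° (analog 20° ↑): 5 + 20 = 25°
+36° (analog 36° ↑): 25 + 36 = 61°
−40° (analog 40° ↓): 61 − 40 = 21°
+203° (split-comp 23° ↑): 21 + 203 = 224°
+90° (square ↑): 224 + 90 = 314°
+120° (triadic ↑): 314 + 120 = 434 → 434 − 360 = 74°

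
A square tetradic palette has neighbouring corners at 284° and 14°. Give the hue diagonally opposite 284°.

A square tetradic scheme places four hues 90° apart; opposite corners are 180° apart.
284 + 180 = 464 → 464 − 360 = 104°

104°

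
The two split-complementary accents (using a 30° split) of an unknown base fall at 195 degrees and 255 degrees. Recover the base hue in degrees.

45°

The accents sit 30° either side of the complement, so the complement is their short-arc midpoint on the wheel.
Short-arc midpoint of 195° and 255°: 225°.
Base is 180° from the complement: 225 − 180 = 45°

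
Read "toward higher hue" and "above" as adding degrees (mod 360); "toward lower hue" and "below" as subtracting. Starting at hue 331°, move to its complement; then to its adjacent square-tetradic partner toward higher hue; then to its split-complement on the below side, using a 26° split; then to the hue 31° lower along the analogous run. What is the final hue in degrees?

331 + 180 = 511 → 511 − 360 = 151°   (complement)
151 + 90 = 241°   (square ↑)
241 + 154 = 395 → 395 − 360 = 35°   (split-comp 26° ↓)
35 − 31 = 4°   (analog 31° ↓)

4°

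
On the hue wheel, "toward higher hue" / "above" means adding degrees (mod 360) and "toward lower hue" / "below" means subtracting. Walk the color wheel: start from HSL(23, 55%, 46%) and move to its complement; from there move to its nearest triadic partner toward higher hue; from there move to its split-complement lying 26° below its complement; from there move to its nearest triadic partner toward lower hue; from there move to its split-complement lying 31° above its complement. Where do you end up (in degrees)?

+180° (complement): 23 + 180 = 203°
+120° (triadic ↑): 203 + 120 = 323°
+154° (split-comp 26° ↓): 323 + 154 = 477 → 477 − 360 = 117°
−120° (triadic ↓): 117 − 120 = -3 → -3 + 360 = 357°
+211° (split-comp 31° ↑): 357 + 211 = 568 → 568 − 360 = 208°

208°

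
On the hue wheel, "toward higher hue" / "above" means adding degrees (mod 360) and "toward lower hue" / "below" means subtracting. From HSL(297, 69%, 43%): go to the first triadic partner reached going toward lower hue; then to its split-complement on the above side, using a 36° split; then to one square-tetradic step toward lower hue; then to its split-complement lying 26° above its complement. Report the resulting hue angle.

−120° (triadic ↓): 297 − 120 = 177°
+216° (split-comp 36° ↑): 177 + 216 = 393 → 393 − 360 = 33°
−90° (square ↓): 33 − 90 = -57 → -57 + 360 = 303°
+206° (split-comp 26° ↑): 303 + 206 = 509 → 509 − 360 = 149°

149°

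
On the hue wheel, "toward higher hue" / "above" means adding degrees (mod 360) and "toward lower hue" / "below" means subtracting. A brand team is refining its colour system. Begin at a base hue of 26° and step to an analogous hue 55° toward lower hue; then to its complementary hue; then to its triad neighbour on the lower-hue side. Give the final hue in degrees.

analog 55° ↓ −55°: 26 − 55 = -29 → -29 + 360 = 331°
complement +180°: 331 + 180 = 511 → 511 − 360 = 151°
triadic ↓ −120°: 151 − 120 = 31°

31°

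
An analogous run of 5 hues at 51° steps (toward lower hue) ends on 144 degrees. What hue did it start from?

4 steps of 51° (toward lower hue) give a net shift of −204°.
Start = end − shift: 144 + 204 = 348°

348°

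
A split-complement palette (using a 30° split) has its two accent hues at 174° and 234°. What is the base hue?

The accents sit 30° either side of the complement, so the complement is their short-arc midpoint on the wheel.
Short-arc midpoint of 174° and 234°: 204°.
Base is 180° from the complement: 204 − 180 = 24°

24°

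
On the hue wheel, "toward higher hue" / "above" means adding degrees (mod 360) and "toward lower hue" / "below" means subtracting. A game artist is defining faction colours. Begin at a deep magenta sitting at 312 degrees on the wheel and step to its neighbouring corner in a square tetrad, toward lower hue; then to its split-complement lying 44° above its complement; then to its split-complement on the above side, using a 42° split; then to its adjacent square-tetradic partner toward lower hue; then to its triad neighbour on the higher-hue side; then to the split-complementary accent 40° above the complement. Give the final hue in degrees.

square ↓ −90°: 312 − 90 = 222°
split-comp 44° ↑ +224°: 222 + 224 = 446 → 446 − 360 = 86°
split-comp 42° ↑ +222°: 86 + 222 = 308°
square ↓ −90°: 308 − 90 = 218°
triadic ↑ +120°: 218 + 120 = 338°
split-comp 40° ↑ +220°: 338 + 220 = 558 → 558 − 360 = 198°

198°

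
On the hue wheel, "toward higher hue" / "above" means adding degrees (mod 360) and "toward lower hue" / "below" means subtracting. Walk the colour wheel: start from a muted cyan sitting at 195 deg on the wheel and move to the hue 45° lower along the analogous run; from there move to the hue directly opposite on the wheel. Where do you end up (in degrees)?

330°

−45° (analog 45° ↓): 195 − 45 = 150°
+180° (complement): 150 + 180 = 330°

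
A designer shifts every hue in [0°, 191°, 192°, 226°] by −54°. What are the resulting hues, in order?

306°, 137°, 138°, 172°

0 − 54 = -54 → -54 + 360 = 306°
191 − 54 = 137°
192 − 54 = 138°
226 − 54 = 172°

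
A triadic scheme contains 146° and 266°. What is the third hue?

A triad spaces three hues 120° apart.
The full set is {26°, 146°, 266°}.

26°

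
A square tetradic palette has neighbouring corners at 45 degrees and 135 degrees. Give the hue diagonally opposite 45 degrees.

A square tetradic scheme places four hues 90° apart; opposite corners are 180° apart.
45 + 180 = 225°

225°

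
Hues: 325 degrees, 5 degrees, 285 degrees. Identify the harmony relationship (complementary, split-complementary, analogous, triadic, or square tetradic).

Sort the hues: 5°, 285°, 325°.
Successive gaps around the wheel: 280°, 40°, 40°.
A run of hues at equal small steps (40°) with one large closing gap is an analogous group.

analogous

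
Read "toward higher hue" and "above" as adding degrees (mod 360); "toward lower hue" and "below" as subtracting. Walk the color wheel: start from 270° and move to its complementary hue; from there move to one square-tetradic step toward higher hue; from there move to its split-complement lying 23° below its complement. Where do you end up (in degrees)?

+180° (complement): 270 + 180 = 450 → 450 − 360 = 90°
+90° (square ↑): 90 + 90 = 180°
+157° (split-comp 23° ↓): 180 + 157 = 337°

337°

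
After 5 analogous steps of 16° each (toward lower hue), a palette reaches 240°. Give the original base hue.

5 steps of 16° (toward lower hue) give a net shift of −80°.
Start = end − shift: 240 + 80 = 320°

320°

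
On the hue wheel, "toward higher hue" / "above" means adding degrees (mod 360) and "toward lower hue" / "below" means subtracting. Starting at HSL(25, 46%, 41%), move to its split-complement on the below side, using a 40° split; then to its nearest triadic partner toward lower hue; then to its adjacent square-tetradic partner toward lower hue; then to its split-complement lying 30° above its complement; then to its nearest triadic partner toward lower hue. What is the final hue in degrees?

45°

split-comp 40° ↓ +140°: 25 + 140 = 165°
triadic ↓ −120°: 165 − 120 = 45°
square ↓ −90°: 45 − 90 = -45 → -45 + 360 = 315°
split-comp 30° ↑ +210°: 315 + 210 = 525 → 525 − 360 = 165°
triadic ↓ −120°: 165 − 120 = 45°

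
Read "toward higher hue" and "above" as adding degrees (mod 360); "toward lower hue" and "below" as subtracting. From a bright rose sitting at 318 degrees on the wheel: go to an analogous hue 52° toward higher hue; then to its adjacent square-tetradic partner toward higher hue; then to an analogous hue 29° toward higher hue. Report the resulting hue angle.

129°

+52° (analog 52° ↑): 318 + 52 = 370 → 370 − 360 = 10°
+90° (square ↑): 10 + 90 = 100°
+29° (analog 29° ↑): 100 + 29 = 129°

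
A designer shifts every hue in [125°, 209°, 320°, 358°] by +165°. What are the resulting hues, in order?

290°, 14°, 125°, 163°

125 + 165 = 290°
209 + 165 = 374 → 374 − 360 = 14°
320 + 165 = 485 → 485 − 360 = 125°
358 + 165 = 523 → 523 − 360 = 163°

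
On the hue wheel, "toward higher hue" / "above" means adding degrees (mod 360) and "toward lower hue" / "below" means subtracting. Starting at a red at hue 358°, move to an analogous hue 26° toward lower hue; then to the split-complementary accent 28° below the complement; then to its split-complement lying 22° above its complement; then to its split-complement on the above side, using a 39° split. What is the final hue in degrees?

analog 26° ↓ −26°: 358 − 26 = 332°
split-comp 28° ↓ +152°: 332 + 152 = 484 → 484 − 360 = 124°
split-comp 22° ↑ +202°: 124 + 202 = 326°
split-comp 39° ↑ +219°: 326 + 219 = 545 → 545 − 360 = 185°

185°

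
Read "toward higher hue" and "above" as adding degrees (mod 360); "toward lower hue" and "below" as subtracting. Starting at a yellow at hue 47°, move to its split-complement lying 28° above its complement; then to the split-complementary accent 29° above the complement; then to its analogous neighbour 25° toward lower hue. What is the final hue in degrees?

79°

split-comp 28° ↑ +208°: 47 + 208 = 255°
split-comp 29° ↑ +209°: 255 + 209 = 464 → 464 − 360 = 104°
analog 25° ↓ −25°: 104 − 25 = 79°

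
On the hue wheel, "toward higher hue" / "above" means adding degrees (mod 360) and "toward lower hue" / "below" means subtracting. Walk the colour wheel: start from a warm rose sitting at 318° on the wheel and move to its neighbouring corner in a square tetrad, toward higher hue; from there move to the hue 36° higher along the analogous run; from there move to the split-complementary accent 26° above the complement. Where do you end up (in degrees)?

square ↑ +90°: 318 + 90 = 408 → 408 − 360 = 48°
analog 36° ↑ +36°: 48 + 36 = 84°
split-comp 26° ↑ +206°: 84 + 206 = 290°

290°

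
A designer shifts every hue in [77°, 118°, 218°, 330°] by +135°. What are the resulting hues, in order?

212°, 253°, 353°, 105°

77 + 135 = 212°
118 + 135 = 253°
218 + 135 = 353°
330 + 135 = 465 → 465 − 360 = 105°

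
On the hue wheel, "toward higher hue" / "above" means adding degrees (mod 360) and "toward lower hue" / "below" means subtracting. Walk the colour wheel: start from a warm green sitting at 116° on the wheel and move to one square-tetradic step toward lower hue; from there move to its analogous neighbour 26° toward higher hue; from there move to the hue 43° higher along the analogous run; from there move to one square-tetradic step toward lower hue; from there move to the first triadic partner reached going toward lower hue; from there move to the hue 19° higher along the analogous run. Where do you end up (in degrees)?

square ↓ −90°: 116 − 90 = 26°
analog 26° ↑ +26°: 26 + 26 = 52°
analog 43° ↑ +43°: 52 + 43 = 95°
square ↓ −90°: 95 − 90 = 5°
triadic ↓ −120°: 5 − 120 = -115 → -115 + 360 = 245°
analog 19° ↑ +19°: 245 + 19 = 264°

264°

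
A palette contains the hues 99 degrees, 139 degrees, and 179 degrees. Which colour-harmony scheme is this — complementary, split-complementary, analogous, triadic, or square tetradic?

Sort the hues: 99°, 139°, 179°.
Successive gaps around the wheel: 40°, 40°, 280°.
A run of hues at equal small steps (40°) with one large closing gap is an analogous group.

analogous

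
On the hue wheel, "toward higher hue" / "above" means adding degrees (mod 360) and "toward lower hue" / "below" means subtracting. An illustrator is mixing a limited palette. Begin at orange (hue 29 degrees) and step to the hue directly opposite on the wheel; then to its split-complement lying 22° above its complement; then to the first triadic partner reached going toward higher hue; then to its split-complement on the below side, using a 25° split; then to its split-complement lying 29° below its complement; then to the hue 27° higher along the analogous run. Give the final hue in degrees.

144°

29 + 180 = 209°   (complement)
209 + 202 = 411 → 411 − 360 = 51°   (split-comp 22° ↑)
51 + 120 = 171°   (triadic ↑)
171 + 155 = 326°   (split-comp 25° ↓)
326 + 151 = 477 → 477 − 360 = 117°   (split-comp 29° ↓)
117 + 27 = 144°   (analog 27° ↑)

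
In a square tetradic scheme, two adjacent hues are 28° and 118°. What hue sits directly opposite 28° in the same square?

A square tetradic scheme places four hues 90° apart; opposite corners are 180° apart.
28 + 180 = 208°

208°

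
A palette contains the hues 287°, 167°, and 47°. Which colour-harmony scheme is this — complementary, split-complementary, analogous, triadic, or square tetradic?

Sort the hues: 47°, 167°, 287°.
Successive gaps around the wheel: 120°, 120°, 120°.
Three hues equally spaced 120° apart form a triad.

triadic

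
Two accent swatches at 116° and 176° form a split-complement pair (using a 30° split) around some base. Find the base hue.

The accents sit 30° either side of the complement, so the complement is their short-arc midpoint on the wheel.
Short-arc midpoint of 116° and 176°: 146°.
Base is 180° from the complement: 146 − 180 = -34 → -34 + 360 = 326°

326°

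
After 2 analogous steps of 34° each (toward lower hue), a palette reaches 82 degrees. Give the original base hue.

2 steps of 34° (toward lower hue) give a net shift of −68°.
Start = end − shift: 82 + 68 = 150°

150°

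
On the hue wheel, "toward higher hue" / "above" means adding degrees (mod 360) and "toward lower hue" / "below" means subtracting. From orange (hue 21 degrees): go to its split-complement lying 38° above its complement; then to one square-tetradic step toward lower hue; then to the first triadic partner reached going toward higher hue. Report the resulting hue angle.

269°

split-comp 38° ↑ +218°: 21 + 218 = 239°
square ↓ −90°: 239 − 90 = 149°
triadic ↑ +120°: 149 + 120 = 269°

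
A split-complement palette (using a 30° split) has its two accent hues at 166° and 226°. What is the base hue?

The accents sit 30° either side of the complement, so the complement is their short-arc midpoint on the wheel.
Short-arc midpoint of 166° and 226°: 196°.
Base is 180° from the complement: 196 − 180 = 16°

16°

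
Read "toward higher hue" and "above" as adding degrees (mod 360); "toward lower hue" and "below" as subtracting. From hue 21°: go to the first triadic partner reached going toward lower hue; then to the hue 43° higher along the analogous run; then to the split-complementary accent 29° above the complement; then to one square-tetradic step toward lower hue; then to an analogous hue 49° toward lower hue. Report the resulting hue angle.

14°

−120° (triadic ↓): 21 − 120 = -99 → -99 + 360 = 261°
+43° (analog 43° ↑): 261 + 43 = 304°
+209° (split-comp 29° ↑): 304 + 209 = 513 → 513 − 360 = 153°
−90° (square ↓): 153 − 90 = 63°
−49° (analog 49° ↓): 63 − 49 = 14°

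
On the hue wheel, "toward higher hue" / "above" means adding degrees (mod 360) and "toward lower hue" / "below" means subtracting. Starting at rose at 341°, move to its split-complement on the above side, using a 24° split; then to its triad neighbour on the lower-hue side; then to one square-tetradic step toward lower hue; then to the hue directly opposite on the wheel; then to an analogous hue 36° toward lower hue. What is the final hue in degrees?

split-comp 24° ↑ +204°: 341 + 204 = 545 → 545 − 360 = 185°
triadic ↓ −120°: 185 − 120 = 65°
square ↓ −90°: 65 − 90 = -25 → -25 + 360 = 335°
complement +180°: 335 + 180 = 515 → 515 − 360 = 155°
analog 36° ↓ −36°: 155 − 36 = 119°

119°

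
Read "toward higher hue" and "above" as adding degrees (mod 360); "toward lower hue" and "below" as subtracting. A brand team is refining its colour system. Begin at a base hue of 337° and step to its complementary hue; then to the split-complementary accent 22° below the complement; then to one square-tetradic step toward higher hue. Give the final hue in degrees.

45°

complement +180°: 337 + 180 = 517 → 517 − 360 = 157°
split-comp 22° ↓ +158°: 157 + 158 = 315°
square ↑ +90°: 315 + 90 = 405 → 405 − 360 = 45°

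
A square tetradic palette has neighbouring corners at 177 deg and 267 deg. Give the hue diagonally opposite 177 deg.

357°

A square tetradic scheme places four hues 90° apart; opposite corners are 180° apart.
177 + 180 = 357°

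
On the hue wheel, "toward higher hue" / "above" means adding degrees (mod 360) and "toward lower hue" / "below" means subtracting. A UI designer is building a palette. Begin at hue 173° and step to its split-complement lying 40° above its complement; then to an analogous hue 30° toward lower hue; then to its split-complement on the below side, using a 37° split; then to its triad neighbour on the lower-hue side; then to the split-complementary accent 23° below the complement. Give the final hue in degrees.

183°

split-comp 40° ↑ +220°: 173 + 220 = 393 → 393 − 360 = 33°
analog 30° ↓ −30°: 33 − 30 = 3°
split-comp 37° ↓ +143°: 3 + 143 = 146°
triadic ↓ −120°: 146 − 120 = 26°
split-comp 23° ↓ +157°: 26 + 157 = 183°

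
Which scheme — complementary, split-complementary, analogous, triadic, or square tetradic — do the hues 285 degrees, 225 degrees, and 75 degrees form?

split-complementary

Sort the hues: 75°, 225°, 285°.
Successive gaps around the wheel: 150°, 60°, 150°.
Two 150° gaps and one 60° gap — a base hue opposite a pair of accents 30° either side of its complement — is the split-complementary pattern.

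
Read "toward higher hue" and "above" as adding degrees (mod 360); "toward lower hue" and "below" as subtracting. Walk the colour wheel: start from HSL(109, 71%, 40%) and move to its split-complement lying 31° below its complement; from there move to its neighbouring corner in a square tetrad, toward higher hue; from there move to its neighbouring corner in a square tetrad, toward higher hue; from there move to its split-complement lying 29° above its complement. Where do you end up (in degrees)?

287°

+149° (split-comp 31° ↓): 109 + 149 = 258°
+90° (square ↑): 258 + 90 = 348°
+90° (square ↑): 348 + 90 = 438 → 438 − 360 = 78°
+209° (split-comp 29° ↑): 78 + 209 = 287°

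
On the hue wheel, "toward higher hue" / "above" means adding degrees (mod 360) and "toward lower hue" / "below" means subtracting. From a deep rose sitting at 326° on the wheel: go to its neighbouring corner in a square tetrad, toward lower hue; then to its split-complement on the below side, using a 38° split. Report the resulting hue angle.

18°

square ↓ −90°: 326 − 90 = 236°
split-comp 38° ↓ +142°: 236 + 142 = 378 → 378 − 360 = 18°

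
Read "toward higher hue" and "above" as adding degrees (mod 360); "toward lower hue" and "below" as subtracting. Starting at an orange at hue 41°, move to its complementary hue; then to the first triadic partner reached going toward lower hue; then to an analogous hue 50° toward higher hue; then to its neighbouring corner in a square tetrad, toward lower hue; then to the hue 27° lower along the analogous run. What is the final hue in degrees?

41 + 180 = 221°   (complement)
221 − 120 = 101°   (triadic ↓)
101 + 50 = 151°   (analog 50° ↑)
151 − 90 = 61°   (square ↓)
61 − 27 = 34°   (analog 27° ↓)

34°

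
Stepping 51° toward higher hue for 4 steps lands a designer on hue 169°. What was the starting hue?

4 steps of 51° (toward higher hue) give a net shift of +204°.
Start = end − shift: 169 − 204 = -35 → -35 + 360 = 325°

325°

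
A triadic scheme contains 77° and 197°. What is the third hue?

317°

A triad spaces three hues 120° apart.
The full set is {77°, 197°, 317°}.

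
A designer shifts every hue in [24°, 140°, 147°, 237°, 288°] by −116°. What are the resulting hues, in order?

268°, 24°, 31°, 121°, 172°

24 − 116 = -92 → -92 + 360 = 268°
140 − 116 = 24°
147 − 116 = 31°
237 − 116 = 121°
288 − 116 = 172°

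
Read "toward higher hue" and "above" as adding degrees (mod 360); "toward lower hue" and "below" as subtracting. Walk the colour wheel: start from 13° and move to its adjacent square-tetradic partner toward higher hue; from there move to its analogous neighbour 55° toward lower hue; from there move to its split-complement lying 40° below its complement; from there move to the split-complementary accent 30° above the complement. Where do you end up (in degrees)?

38°

square ↑ +90°: 13 + 90 = 103°
analog 55° ↓ −55°: 103 − 55 = 48°
split-comp 40° ↓ +140°: 48 + 140 = 188°
split-comp 30° ↑ +210°: 188 + 210 = 398 → 398 − 360 = 38°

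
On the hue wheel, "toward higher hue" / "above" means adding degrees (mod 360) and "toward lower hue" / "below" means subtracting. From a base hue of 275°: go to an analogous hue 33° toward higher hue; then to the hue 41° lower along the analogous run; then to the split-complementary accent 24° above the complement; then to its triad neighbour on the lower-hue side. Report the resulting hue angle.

351°

275 + 33 = 308°   (analog 33° ↑)
308 − 41 = 267°   (analog 41° ↓)
267 + 204 = 471 → 471 − 360 = 111°   (split-comp 24° ↑)
111 − 120 = -9 → -9 + 360 = 351°   (triadic ↓)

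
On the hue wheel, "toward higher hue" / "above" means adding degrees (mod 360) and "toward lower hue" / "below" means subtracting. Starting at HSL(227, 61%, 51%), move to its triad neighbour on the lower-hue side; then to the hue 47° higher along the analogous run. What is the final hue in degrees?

−120° (triadic ↓): 227 − 120 = 107°
+47° (analog 47° ↑): 107 + 47 = 154°

154°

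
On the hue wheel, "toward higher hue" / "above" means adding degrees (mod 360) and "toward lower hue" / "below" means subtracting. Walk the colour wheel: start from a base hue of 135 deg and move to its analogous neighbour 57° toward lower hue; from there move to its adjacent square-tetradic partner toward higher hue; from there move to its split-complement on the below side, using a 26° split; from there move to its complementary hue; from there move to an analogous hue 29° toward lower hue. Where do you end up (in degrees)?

113°

135 − 57 = 78°   (analog 57° ↓)
78 + 90 = 168°   (square ↑)
168 + 154 = 322°   (split-comp 26° ↓)
322 + 180 = 502 → 502 − 360 = 142°   (complement)
142 − 29 = 113°   (analog 29° ↓)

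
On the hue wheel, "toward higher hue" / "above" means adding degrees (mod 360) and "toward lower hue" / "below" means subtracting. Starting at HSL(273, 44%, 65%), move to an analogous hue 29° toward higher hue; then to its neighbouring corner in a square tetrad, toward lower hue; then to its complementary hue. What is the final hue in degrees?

32°

+29° (analog 29° ↑): 273 + 29 = 302°
−90° (square ↓): 302 − 90 = 212°
+180° (complement): 212 + 180 = 392 → 392 − 360 = 32°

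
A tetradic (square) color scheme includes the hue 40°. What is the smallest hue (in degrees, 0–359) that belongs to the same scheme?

40°

A square tetradic scheme places four hues every 90°.
The full set through 40° is {40°, 130°, 220°, 310°}.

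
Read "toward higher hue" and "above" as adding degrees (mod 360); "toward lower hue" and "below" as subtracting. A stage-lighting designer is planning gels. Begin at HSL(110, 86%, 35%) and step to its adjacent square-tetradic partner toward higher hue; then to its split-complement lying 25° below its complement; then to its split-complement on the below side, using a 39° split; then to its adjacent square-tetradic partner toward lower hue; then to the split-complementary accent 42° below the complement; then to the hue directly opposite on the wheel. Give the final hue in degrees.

square ↑ +90°: 110 + 90 = 200°
split-comp 25° ↓ +155°: 200 + 155 = 355°
split-comp 39° ↓ +141°: 355 + 141 = 496 → 496 − 360 = 136°
square ↓ −90°: 136 − 90 = 46°
split-comp 42° ↓ +138°: 46 + 138 = 184°
complement +180°: 184 + 180 = 364 → 364 − 360 = 4°

4°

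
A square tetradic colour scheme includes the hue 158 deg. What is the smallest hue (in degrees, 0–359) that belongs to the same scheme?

68°

A square tetradic scheme places four hues every 90°.
The full set through 158° is {68°, 158°, 248°, 338°}.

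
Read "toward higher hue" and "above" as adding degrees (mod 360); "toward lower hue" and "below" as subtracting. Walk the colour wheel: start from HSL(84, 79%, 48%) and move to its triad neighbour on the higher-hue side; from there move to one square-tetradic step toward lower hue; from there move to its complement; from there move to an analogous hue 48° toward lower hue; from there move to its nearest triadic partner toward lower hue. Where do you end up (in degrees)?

126°

+120° (triadic ↑): 84 + 120 = 204°
−90° (square ↓): 204 − 90 = 114°
+180° (complement): 114 + 180 = 294°
−48° (analog 48° ↓): 294 − 48 = 246°
−120° (triadic ↓): 246 − 120 = 126°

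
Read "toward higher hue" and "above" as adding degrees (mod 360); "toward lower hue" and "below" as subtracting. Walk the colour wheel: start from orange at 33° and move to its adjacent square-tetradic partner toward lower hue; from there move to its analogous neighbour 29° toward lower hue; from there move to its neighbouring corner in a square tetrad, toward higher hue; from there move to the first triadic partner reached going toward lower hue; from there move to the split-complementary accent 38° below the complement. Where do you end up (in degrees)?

26°

square ↓ −90°: 33 − 90 = -57 → -57 + 360 = 303°
analog 29° ↓ −29°: 303 − 29 = 274°
square ↑ +90°: 274 + 90 = 364 → 364 − 360 = 4°
triadic ↓ −120°: 4 − 120 = -116 → -116 + 360 = 244°
split-comp 38° ↓ +142°: 244 + 142 = 386 → 386 − 360 = 26°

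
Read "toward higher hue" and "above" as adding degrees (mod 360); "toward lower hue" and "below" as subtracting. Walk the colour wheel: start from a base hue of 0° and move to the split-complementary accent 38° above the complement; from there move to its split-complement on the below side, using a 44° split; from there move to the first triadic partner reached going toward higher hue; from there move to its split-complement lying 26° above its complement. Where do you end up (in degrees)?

320°

0 + 218 = 218°   (split-comp 38° ↑)
218 + 136 = 354°   (split-comp 44° ↓)
354 + 120 = 474 → 474 − 360 = 114°   (triadic ↑)
114 + 206 = 320°   (split-comp 26° ↑)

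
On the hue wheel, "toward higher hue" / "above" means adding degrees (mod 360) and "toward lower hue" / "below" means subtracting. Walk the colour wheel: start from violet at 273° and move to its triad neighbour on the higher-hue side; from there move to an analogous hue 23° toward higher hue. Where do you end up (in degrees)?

273 + 120 = 393 → 393 − 360 = 33°   (triadic ↑)
33 + 23 = 56°   (analog 23° ↑)

56°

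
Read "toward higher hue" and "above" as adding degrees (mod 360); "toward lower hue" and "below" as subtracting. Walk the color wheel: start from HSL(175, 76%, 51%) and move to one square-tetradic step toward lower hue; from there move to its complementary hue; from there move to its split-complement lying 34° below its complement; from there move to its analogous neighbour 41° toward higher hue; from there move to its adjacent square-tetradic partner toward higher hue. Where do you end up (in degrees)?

square ↓ −90°: 175 − 90 = 85°
complement +180°: 85 + 180 = 265°
split-comp 34° ↓ +146°: 265 + 146 = 411 → 411 − 360 = 51°
analog 41° ↑ +41°: 51 + 41 = 92°
square ↑ +90°: 92 + 90 = 182°

182°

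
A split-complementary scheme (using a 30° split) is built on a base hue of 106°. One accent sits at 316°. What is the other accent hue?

256°

Split-complementary hues sit 30° either side of the complement.
Complement of the base 106°: 106 + 180 = 286°
The given accent 316° is 30° one side of 286°; the other accent sits 30° the other side: 286 − 30 = 256°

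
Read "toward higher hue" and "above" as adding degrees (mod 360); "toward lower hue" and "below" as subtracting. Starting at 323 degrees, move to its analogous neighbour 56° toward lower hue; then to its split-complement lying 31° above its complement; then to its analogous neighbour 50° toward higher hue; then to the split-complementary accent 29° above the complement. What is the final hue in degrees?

−56° (analog 56° ↓): 323 − 56 = 267°
+211° (split-comp 31° ↑): 267 + 211 = 478 → 478 − 360 = 118°
+50° (analog 50° ↑): 118 + 50 = 168°
+209° (split-comp 29° ↑): 168 + 209 = 377 → 377 − 360 = 17°

17°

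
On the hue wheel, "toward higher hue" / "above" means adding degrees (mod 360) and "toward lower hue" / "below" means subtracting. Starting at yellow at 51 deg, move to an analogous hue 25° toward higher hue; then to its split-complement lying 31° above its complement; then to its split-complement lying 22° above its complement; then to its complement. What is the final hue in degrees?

309°

analog 25° ↑ +25°: 51 + 25 = 76°
split-comp 31° ↑ +211°: 76 + 211 = 287°
split-comp 22° ↑ +202°: 287 + 202 = 489 → 489 − 360 = 129°
complement +180°: 129 + 180 = 309°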